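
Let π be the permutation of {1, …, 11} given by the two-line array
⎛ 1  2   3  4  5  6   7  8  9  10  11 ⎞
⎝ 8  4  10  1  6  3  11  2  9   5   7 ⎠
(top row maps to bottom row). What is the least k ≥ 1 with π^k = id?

4

Decomposing into disjoint cycles gives cycle lengths 4, 4, 2, 1.
Since disjoint cycles commute, ord(π) = lcm(4, 4, 2) = 4.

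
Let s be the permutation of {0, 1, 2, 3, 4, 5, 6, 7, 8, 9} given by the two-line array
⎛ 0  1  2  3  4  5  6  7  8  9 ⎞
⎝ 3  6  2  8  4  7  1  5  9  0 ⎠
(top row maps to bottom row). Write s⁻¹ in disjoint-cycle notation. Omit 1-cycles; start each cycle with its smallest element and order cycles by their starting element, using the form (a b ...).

First write s in disjoint cycles: (0 3 8 9)(1 6)(5 7).
Reversing each cycle (and rotating so the smallest element leads) gives s⁻¹ = (0 9 8 3)(1 6)(5 7).

(0 9 8 3)(1 6)(5 7)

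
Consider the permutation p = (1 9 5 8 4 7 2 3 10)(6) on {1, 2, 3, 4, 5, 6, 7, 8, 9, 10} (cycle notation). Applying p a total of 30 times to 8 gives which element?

2

8 lies in the 9-cycle (1 9 5 8 4 7 2 3 10).
On a 9-cycle, p^9 is the identity, so p^30 = p^3 there (30 ≡ 3 mod 9).
Advancing 3 steps from 8: 8 → 4 → 7 → 2.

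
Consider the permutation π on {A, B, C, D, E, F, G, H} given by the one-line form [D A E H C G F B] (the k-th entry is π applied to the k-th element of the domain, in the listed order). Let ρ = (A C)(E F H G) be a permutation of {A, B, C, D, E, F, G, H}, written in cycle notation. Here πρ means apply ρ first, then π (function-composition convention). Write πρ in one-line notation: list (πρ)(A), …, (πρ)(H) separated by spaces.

(πρ)(x) = π(ρ(x)). Computing each image: π(ρ(A)) = π(C) = E, π(ρ(B)) = π(B) = A, π(ρ(C)) = π(A) = D, π(ρ(D)) = π(D) = H, π(ρ(E)) = π(F) = G, π(ρ(F)) = π(H) = B, π(ρ(G)) = π(E) = C, π(ρ(H)) = π(G) = F.
Hence πρ = [E A D H G B C F].

E A D H G B C F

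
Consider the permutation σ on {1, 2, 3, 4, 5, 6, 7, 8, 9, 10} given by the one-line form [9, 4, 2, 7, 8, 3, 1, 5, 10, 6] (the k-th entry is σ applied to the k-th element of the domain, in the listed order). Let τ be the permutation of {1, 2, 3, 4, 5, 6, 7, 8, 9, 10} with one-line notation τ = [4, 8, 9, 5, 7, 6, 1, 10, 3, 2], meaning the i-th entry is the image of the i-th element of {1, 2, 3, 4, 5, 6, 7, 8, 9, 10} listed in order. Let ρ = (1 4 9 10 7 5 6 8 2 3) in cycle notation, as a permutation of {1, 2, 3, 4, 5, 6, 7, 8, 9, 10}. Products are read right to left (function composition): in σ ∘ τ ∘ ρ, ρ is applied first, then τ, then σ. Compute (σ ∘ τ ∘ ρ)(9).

Apply the permutations in order: ρ(9) = 10, then τ(10) = 2, then σ(2) = 4. So (σ ∘ τ ∘ ρ)(9) = 4.

4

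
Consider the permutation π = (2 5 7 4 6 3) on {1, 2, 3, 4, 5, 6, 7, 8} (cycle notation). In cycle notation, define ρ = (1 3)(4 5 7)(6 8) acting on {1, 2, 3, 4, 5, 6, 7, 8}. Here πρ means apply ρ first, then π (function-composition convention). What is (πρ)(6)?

8

First apply ρ: ρ(6) = 8, then π(8) = 8. Thus (πρ)(6) = 8.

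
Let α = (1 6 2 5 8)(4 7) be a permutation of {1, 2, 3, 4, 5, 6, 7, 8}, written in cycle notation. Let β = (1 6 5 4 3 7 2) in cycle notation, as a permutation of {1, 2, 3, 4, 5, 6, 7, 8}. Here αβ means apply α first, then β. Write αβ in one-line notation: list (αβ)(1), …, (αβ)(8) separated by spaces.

5 4 7 2 8 1 3 6

(αβ)(x) = β(α(x)). Computing each image: β(α(1)) = β(6) = 5, β(α(2)) = β(5) = 4, β(α(3)) = β(3) = 7, β(α(4)) = β(7) = 2, β(α(5)) = β(8) = 8, β(α(6)) = β(2) = 1, β(α(7)) = β(4) = 3, β(α(8)) = β(1) = 6.
Hence αβ = [5 4 7 2 8 1 3 6].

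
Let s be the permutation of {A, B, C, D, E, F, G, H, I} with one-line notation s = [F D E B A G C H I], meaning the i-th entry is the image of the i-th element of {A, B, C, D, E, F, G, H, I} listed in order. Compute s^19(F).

A

Tracing F → G → … returns to F after 5 steps, so F lies in a 5-cycle (A, F, G, C, E).
Powers repeat with period 5 on this cycle, and 19 mod 5 = 4, so s^19(F) = s^4(F).
Stepping 4 places around the cycle: F → G → C → E → A.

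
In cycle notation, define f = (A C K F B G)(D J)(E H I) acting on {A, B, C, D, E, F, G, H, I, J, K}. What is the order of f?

6

The disjoint cycles have lengths 6, 3, 2.
Since disjoint cycles commute, ord(f) = lcm(6, 3, 2) = 6.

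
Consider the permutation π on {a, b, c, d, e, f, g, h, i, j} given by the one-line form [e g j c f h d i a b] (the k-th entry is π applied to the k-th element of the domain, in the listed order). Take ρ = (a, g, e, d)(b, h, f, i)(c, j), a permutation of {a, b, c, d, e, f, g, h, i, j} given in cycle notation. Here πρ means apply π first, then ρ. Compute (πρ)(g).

(πρ)(g) = ρ(π(g)). π(g) = d, then ρ(d) = a. So (πρ)(g) = a.

a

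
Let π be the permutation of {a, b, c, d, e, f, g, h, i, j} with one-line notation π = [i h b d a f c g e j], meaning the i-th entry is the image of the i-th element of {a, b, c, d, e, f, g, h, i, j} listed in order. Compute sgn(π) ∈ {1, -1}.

-1

In disjoint-cycle form the cycle lengths are 4, 3, 1, 1, 1.
A cycle is odd iff its length is even; π has 1 even-length cycle, so sgn(π) = (−1)^1 and π is odd.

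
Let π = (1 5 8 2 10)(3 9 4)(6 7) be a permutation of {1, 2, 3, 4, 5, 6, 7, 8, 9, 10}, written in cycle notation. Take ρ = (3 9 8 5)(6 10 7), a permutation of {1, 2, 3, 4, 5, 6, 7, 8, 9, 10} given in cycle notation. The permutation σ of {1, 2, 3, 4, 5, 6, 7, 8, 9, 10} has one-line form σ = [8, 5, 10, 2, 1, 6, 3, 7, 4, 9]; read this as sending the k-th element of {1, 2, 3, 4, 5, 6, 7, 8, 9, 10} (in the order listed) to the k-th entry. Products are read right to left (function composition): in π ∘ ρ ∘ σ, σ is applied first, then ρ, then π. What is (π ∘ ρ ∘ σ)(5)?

5

(π ∘ ρ ∘ σ)(5) = π(ρ(σ(5))). σ(5) = 1, then ρ(1) = 1, then π(1) = 5, so the result is 5.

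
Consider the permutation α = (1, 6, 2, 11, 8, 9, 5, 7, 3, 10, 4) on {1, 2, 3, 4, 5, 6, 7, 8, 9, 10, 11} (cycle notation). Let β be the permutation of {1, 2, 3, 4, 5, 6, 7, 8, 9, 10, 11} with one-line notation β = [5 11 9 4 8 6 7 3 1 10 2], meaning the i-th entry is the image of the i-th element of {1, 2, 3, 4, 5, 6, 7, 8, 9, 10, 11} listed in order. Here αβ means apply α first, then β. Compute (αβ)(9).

8

(αβ)(9) = β(α(9)). α(9) = 5, then β(5) = 8. So (αβ)(9) = 8.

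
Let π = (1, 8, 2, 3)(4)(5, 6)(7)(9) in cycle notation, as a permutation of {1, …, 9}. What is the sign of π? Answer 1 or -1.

The cycle lengths are 4, 2, 1, 1, 1.
A cycle is odd iff its length is even; π has 2 even-length cycles, so sgn(π) = (−1)^2 and π is even.

1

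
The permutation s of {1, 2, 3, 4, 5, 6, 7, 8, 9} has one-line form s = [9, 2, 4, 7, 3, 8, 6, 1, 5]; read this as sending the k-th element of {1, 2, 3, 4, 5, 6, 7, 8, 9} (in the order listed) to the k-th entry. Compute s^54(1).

6

Tracing 1 → 9 → … returns to 1 after 8 steps, so 1 lies in an 8-cycle (1 9 5 3 4 7 6 8).
Since the cycle has length 8, s^54 acts on it the same as s^6 (54 mod 8 = 6).
Stepping 6 places around the cycle: 1 → 9 → 5 → 3 → 4 → 7 → 6.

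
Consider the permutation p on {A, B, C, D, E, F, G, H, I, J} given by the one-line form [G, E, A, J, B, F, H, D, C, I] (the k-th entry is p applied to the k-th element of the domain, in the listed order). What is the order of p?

14

The disjoint-cycle form of p has cycle lengths 7, 2, 1.
Since disjoint cycles commute, ord(p) = lcm(7, 2) = 14.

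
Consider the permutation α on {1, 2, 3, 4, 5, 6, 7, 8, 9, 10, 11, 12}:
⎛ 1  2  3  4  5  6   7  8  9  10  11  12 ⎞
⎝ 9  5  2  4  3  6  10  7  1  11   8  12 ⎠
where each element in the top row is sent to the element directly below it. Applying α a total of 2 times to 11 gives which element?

Tracing 11 → 8 → … returns to 11 after 4 steps, so 11 lies in a 4-cycle (7, 10, 11, 8).
Advancing 2 steps from 11: 11 → 8 → 7.

7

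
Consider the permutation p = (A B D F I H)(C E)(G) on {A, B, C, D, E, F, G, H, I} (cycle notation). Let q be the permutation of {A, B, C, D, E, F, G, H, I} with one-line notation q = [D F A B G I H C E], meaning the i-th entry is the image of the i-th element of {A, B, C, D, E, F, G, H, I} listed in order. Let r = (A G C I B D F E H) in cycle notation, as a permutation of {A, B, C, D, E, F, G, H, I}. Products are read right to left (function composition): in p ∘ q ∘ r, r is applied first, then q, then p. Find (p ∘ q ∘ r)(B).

Chase B: r(B) = D; q(D) = B; p(B) = D. Hence (p ∘ q ∘ r)(B) = D.

D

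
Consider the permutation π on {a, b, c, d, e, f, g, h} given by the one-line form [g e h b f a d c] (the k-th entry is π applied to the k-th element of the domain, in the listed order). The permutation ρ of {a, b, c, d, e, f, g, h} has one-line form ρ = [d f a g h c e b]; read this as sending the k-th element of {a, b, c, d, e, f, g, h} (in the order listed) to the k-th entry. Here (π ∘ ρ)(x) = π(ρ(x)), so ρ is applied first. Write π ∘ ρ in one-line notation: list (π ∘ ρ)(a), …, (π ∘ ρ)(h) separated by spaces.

For each element, apply ρ then π: a → d → b; b → f → a; c → a → g; d → g → d; e → h → c; f → c → h; g → e → f; h → b → e.
So π ∘ ρ in one-line form is b a g d c h f e.

b a g d c h f e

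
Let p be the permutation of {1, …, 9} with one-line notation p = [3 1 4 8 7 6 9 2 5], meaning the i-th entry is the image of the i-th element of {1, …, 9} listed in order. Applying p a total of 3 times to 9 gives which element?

Tracing 9 → 5 → … returns to 9 after 3 steps, so 9 lies in a 3-cycle (5 7 9).
Since the cycle has length 3, p^3 acts on it the same as p^0 (3 mod 3 = 0).
So p^3(9) = 9.

9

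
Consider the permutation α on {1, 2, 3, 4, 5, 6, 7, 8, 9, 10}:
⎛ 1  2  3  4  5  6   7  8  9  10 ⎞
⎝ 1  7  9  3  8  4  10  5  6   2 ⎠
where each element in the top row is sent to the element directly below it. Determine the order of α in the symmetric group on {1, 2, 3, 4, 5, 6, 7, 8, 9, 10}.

The disjoint-cycle form of α has cycle lengths 4, 3, 2, 1.
The order is lcm(4, 3, 2) = 12.

12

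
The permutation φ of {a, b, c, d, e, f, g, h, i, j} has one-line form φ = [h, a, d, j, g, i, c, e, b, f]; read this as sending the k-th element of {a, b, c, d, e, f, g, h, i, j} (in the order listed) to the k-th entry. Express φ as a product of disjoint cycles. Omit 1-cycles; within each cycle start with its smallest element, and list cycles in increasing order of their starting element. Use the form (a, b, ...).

(a, h, e, g, c, d, j, f, i, b)

From a: a → h → e → g → c → d → j → f → i → b → a, closing the cycle (a, h, e, g, c, d, j, f, i, b).
Repeating from the next unused element and collecting all non-trivial cycles gives (a, h, e, g, c, d, j, f, i, b).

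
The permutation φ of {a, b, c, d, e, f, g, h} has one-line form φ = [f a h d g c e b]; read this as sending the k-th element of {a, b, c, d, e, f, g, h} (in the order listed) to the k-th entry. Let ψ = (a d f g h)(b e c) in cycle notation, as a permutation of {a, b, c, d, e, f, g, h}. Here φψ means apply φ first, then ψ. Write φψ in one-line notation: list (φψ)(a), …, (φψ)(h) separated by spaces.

g d a f h b c e

(φψ)(x) = ψ(φ(x)). Computing each image: ψ(φ(a)) = ψ(f) = g, ψ(φ(b)) = ψ(a) = d, ψ(φ(c)) = ψ(h) = a, ψ(φ(d)) = ψ(d) = f, ψ(φ(e)) = ψ(g) = h, ψ(φ(f)) = ψ(c) = b, ψ(φ(g)) = ψ(e) = c, ψ(φ(h)) = ψ(b) = e.
Hence φψ = [g d a f h b c e].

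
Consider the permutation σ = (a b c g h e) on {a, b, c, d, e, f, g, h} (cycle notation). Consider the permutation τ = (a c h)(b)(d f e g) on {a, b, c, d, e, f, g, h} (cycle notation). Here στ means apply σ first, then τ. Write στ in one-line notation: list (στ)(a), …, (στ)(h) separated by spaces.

(στ)(x) = τ(σ(x)). Computing each image: τ(σ(a)) = τ(b) = b, τ(σ(b)) = τ(c) = h, τ(σ(c)) = τ(g) = d, τ(σ(d)) = τ(d) = f, τ(σ(e)) = τ(a) = c, τ(σ(f)) = τ(f) = e, τ(σ(g)) = τ(h) = a, τ(σ(h)) = τ(e) = g.
Hence στ = [b h d f c e a g].

b h d f c e a g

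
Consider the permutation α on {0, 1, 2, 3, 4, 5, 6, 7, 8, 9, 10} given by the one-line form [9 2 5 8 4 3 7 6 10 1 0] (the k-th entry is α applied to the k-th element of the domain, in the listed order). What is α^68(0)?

5

Tracing 0 → 9 → … returns to 0 after 8 steps, so 0 lies in an 8-cycle (0 9 1 2 5 3 8 10).
On an 8-cycle, α^8 is the identity, so α^68 = α^4 there (68 ≡ 4 mod 8).
Stepping 4 places around the cycle: 0 → 9 → 1 → 2 → 5.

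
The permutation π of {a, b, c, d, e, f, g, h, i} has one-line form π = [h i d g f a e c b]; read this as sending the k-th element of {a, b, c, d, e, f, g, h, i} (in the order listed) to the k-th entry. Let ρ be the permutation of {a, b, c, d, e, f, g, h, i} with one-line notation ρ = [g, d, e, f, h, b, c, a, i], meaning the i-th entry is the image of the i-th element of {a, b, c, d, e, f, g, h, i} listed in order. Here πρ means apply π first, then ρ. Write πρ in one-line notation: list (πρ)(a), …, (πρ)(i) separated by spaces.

a i f c b g h e d

For each element, apply π then ρ: a → h → a; b → i → i; c → d → f; d → g → c; e → f → b; f → a → g; g → e → h; h → c → e; i → b → d.
So πρ in one-line form is a i f c b g h e d.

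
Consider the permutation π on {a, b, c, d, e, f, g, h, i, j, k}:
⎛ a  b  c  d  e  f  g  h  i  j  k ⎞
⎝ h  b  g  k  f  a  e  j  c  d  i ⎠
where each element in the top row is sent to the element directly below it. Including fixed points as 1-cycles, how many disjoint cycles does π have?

2

The cycle decomposition is (a, h, j, d, k, i, c, g, e, f)(b), which has 2 cycles (counting 1-cycles).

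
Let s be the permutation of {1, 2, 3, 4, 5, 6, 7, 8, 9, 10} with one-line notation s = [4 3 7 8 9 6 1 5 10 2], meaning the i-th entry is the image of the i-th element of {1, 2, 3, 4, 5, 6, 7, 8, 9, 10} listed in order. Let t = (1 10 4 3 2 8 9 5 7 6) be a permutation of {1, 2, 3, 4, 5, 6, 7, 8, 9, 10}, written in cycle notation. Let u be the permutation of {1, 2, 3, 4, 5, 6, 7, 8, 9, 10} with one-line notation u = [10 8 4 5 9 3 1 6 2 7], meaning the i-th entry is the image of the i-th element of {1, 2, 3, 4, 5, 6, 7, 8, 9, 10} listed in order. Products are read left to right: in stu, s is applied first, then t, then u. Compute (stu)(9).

Apply the permutations in order: s(9) = 10, then t(10) = 4, then u(4) = 5. So (stu)(9) = 5.

5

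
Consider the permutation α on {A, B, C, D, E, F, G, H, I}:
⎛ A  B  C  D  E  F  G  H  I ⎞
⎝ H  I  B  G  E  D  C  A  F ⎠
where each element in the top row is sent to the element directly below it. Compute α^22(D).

Tracing D → G → … returns to D after 6 steps, so D lies in a 6-cycle (B I F D G C).
Since the cycle has length 6, α^22 acts on it the same as α^4 (22 mod 6 = 4).
Stepping 4 places around the cycle: D → G → C → B → I.

I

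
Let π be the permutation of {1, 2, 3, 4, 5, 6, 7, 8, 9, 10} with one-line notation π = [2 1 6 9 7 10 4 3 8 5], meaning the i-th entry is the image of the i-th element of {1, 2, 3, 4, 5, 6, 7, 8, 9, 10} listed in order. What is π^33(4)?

Tracing 4 → 9 → … returns to 4 after 8 steps, so 4 lies in an 8-cycle (3 6 10 5 7 4 9 8).
Since the cycle has length 8, π^33 acts on it the same as π^1 (33 mod 8 = 1).
Advancing 1 step from 4: 4 → 9.

9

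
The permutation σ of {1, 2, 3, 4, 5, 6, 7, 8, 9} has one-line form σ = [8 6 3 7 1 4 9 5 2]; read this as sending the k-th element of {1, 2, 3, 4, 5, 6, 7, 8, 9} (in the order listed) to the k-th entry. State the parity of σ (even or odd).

In disjoint-cycle form the cycle lengths are 5, 3, 1.
A cycle of length ℓ contributes ℓ−1 transpositions, so σ is a product of 4 + 2 = 6 transpositions — even.

even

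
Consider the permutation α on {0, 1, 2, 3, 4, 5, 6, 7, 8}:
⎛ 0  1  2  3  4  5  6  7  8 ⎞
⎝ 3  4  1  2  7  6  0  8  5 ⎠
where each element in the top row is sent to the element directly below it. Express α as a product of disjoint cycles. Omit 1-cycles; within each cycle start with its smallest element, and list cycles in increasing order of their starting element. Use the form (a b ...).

(0 3 2 1 4 7 8 5 6)

Iterating α from 0 gives 0 → 3 → 2 → 1 → 4 → 7 → 8 → 5 → 6 → 0; that is the 9-cycle (0 3 2 1 4 7 8 5 6).
Continuing from each remaining unvisited element yields (0 3 2 1 4 7 8 5 6).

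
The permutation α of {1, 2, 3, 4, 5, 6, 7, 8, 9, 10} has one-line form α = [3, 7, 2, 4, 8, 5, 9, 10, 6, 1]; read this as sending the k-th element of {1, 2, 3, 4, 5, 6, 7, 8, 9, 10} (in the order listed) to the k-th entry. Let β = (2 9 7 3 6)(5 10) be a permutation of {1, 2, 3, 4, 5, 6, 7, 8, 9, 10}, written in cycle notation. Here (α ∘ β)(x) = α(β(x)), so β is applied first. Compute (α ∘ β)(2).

6

β(2) = 9, then α(9) = 6; composing gives (α ∘ β)(2) = 6.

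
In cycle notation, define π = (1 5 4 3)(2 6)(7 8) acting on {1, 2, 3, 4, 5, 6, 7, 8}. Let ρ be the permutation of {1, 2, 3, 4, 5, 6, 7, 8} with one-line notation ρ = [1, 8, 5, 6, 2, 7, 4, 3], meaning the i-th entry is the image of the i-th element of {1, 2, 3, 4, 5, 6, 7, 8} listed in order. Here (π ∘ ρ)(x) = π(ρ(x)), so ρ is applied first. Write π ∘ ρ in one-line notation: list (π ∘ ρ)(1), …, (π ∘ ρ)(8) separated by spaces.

For each element, apply ρ then π: 1 → 1 → 5; 2 → 8 → 7; 3 → 5 → 4; 4 → 6 → 2; 5 → 2 → 6; 6 → 7 → 8; 7 → 4 → 3; 8 → 3 → 1.
Collecting the images, π ∘ ρ = [5 7 4 2 6 8 3 1].

5 7 4 2 6 8 3 1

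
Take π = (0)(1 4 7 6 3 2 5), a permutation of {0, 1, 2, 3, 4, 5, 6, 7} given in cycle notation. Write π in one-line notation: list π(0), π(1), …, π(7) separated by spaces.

0 4 5 2 7 1 3 6

Reading each image from the cycles: 0↦0, 1↦4, 2↦5, 3↦2, 4↦7, 5↦1, 6↦3, 7↦6.
Listing these in domain order gives 0 4 5 2 7 1 3 6.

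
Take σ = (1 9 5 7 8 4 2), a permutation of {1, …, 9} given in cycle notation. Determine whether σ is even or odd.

even

The cycle lengths are 7, 1, 1.
A cycle is odd iff its length is even; σ has 0 even-length cycles, so sgn(σ) = (−1)^0 and σ is even.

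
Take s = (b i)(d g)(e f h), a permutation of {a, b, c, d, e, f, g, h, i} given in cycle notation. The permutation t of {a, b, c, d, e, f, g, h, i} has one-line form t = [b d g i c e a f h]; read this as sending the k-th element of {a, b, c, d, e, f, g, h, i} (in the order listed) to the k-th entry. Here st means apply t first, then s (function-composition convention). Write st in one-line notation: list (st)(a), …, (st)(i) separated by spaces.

i g d b c f a h e

For each element, apply t then s: a → b → i; b → d → g; c → g → d; d → i → b; e → c → c; f → e → f; g → a → a; h → f → h; i → h → e.
So st in one-line form is i g d b c f a h e.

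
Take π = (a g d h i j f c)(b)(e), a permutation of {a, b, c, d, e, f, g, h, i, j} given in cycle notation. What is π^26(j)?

j lies in the 8-cycle (a g d h i j f c).
On an 8-cycle, π^8 is the identity, so π^26 = π^2 there (26 ≡ 2 mod 8).
Advancing 2 steps from j: j → f → c.

c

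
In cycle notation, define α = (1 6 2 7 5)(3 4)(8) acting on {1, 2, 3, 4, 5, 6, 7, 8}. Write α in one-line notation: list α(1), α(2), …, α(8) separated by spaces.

6 7 4 3 1 2 5 8

Each element maps to the next entry in its cycle (wrapping to the front): 1↦6, 2↦7, 3↦4, 4↦3, 5↦1, 6↦2, 7↦5, 8↦8.
Listing these in domain order gives 6 7 4 3 1 2 5 8.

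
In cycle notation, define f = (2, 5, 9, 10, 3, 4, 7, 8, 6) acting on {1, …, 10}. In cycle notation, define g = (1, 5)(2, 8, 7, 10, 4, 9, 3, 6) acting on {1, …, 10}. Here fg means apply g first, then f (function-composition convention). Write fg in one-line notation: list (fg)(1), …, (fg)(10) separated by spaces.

9 6 2 10 1 5 3 8 4 7

Chase each element through g then f: 1 → 5 → 9; 2 → 8 → 6; 3 → 6 → 2; 4 → 9 → 10; 5 → 1 → 1; 6 → 2 → 5; 7 → 10 → 3; 8 → 7 → 8; 9 → 3 → 4; 10 → 4 → 7.
Collecting the images, fg = [9 6 2 10 1 5 3 8 4 7].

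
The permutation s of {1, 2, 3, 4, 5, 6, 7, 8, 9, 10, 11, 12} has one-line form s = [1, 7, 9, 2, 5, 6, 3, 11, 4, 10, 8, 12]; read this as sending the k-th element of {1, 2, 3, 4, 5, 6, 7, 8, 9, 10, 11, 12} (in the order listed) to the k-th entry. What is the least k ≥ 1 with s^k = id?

10

Decomposing into disjoint cycles gives cycle lengths 5, 2, 1, 1, 1, 1, 1.
The order is lcm(5, 2) = 10.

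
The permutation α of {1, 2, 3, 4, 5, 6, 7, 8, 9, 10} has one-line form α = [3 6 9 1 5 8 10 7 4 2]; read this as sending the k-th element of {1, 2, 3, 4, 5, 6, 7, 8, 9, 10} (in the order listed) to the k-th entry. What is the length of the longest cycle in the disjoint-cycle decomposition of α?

Decomposing into disjoint cycles gives (1 3 9 4)(2 6 8 7 10); the longest has length 5.

5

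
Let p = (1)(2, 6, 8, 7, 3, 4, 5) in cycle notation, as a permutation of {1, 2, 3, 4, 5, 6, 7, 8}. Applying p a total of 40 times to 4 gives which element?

4 lies in the 7-cycle (2, 6, 8, 7, 3, 4, 5).
On a 7-cycle, p^7 is the identity, so p^40 = p^5 there (40 ≡ 5 mod 7).
Advancing 5 steps from 4: 4 → 5 → 2 → 6 → 8 → 7.

7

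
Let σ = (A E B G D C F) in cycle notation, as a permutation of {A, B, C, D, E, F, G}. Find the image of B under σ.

G

In the cycle (A E B G D C F), B is followed by G, so σ(B) = G.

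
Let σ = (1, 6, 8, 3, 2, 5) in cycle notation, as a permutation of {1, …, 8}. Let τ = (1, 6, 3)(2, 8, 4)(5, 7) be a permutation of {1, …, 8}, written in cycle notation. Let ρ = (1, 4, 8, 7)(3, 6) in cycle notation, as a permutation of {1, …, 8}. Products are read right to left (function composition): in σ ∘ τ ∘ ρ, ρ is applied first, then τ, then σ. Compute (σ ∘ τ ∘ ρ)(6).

(σ ∘ τ ∘ ρ)(6) = σ(τ(ρ(6))). ρ(6) = 3, then τ(3) = 1, then σ(1) = 6, so the result is 6.

6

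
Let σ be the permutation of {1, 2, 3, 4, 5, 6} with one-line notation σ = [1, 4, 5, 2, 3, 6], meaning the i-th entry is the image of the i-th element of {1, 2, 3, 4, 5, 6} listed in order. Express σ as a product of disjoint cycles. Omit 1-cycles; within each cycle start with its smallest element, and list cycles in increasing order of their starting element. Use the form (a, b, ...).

Iterating σ from 2 gives 2 → 4 → 2; that is the 2-cycle (2, 4).
Continuing from each remaining unvisited element yields (2, 4)(3, 5).

(2, 4)(3, 5)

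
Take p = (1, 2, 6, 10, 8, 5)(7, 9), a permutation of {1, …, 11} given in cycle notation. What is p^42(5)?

5

5 lies in the 6-cycle (1, 2, 6, 10, 8, 5).
Powers repeat with period 6 on this cycle, and 42 mod 6 = 0, so p^42(5) = p^0(5).
So p^42(5) = 5.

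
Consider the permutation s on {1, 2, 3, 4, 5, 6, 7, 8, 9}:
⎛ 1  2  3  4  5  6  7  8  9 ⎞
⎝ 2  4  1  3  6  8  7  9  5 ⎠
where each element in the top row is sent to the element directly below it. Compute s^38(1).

4

Tracing 1 → 2 → … returns to 1 after 4 steps, so 1 lies in a 4-cycle (1 2 4 3).
Powers repeat with period 4 on this cycle, and 38 mod 4 = 2, so s^38(1) = s^2(1).
Advancing 2 steps from 1: 1 → 2 → 4.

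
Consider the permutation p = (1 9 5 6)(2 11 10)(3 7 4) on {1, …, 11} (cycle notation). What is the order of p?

12

The disjoint cycles have lengths 4, 3, 3, 1.
The order is lcm(4, 3, 3) = 12.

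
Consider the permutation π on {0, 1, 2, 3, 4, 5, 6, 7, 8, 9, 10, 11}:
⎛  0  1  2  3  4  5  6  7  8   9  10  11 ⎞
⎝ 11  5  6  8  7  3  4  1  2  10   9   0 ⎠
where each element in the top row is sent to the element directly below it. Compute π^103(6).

Tracing 6 → 4 → … returns to 6 after 8 steps, so 6 lies in an 8-cycle (1 5 3 8 2 6 4 7).
Powers repeat with period 8 on this cycle, and 103 mod 8 = 7, so π^103(6) = π^7(6).
Stepping 7 places around the cycle: 6 → 4 → 7 → 1 → 5 → 3 → 8 → 2.

2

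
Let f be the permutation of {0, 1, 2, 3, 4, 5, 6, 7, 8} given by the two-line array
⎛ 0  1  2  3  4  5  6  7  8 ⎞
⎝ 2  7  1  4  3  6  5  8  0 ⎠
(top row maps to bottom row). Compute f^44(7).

Tracing 7 → 8 → … returns to 7 after 5 steps, so 7 lies in a 5-cycle (0 2 1 7 8).
On a 5-cycle, f^5 is the identity, so f^44 = f^4 there (44 ≡ 4 mod 5).
Advancing 4 steps from 7: 7 → 8 → 0 → 2 → 1.

1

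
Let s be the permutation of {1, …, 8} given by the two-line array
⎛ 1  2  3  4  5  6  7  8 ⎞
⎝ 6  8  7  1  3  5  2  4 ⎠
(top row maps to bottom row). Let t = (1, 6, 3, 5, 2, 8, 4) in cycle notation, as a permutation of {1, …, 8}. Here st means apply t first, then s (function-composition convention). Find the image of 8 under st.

1

(st)(8) = s(t(8)). t(8) = 4, then s(4) = 1. So (st)(8) = 1.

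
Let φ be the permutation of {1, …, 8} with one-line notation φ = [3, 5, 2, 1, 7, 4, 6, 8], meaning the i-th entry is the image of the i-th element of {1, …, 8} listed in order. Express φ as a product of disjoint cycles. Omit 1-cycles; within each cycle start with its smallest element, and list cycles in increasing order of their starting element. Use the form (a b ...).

From 1: 1 → 3 → 2 → 5 → 7 → 6 → 4 → 1, closing the cycle (1 3 2 5 7 6 4).
Repeating from the next unused element and collecting all non-trivial cycles gives (1 3 2 5 7 6 4).

(1 3 2 5 7 6 4)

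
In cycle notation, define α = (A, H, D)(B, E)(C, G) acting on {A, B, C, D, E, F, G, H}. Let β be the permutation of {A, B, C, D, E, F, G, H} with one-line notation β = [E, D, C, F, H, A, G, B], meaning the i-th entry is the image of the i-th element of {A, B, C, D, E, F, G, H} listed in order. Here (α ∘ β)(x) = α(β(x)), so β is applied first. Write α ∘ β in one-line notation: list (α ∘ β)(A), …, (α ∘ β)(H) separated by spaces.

B A G F D H C E

(α ∘ β)(x) = α(β(x)). Computing each image: α(β(A)) = α(E) = B, α(β(B)) = α(D) = A, α(β(C)) = α(C) = G, α(β(D)) = α(F) = F, α(β(E)) = α(H) = D, α(β(F)) = α(A) = H, α(β(G)) = α(G) = C, α(β(H)) = α(B) = E.
Hence α ∘ β = [B A G F D H C E].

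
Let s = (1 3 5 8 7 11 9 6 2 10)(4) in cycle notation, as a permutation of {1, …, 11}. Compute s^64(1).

7

1 lies in the 10-cycle (1 3 5 8 7 11 9 6 2 10).
Since the cycle has length 10, s^64 acts on it the same as s^4 (64 mod 10 = 4).
Stepping 4 places around the cycle: 1 → 3 → 5 → 8 → 7.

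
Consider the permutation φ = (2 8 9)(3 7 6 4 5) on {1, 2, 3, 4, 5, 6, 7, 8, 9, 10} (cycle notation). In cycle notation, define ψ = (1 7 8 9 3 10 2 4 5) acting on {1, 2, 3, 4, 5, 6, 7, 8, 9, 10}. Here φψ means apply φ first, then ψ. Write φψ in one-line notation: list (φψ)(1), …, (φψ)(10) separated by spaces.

7 9 8 1 10 5 6 3 4 2

For each element, apply φ then ψ: 1 → 1 → 7; 2 → 8 → 9; 3 → 7 → 8; 4 → 5 → 1; 5 → 3 → 10; 6 → 4 → 5; 7 → 6 → 6; 8 → 9 → 3; 9 → 2 → 4; 10 → 10 → 2.
Collecting the images, φψ = [7 9 8 1 10 5 6 3 4 2].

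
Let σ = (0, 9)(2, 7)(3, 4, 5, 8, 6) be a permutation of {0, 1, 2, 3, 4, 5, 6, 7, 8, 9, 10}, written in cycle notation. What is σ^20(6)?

6

6 lies in the 5-cycle (3, 4, 5, 8, 6).
Powers repeat with period 5 on this cycle, and 20 mod 5 = 0, so σ^20(6) = σ^0(6).
So σ^20(6) = 6.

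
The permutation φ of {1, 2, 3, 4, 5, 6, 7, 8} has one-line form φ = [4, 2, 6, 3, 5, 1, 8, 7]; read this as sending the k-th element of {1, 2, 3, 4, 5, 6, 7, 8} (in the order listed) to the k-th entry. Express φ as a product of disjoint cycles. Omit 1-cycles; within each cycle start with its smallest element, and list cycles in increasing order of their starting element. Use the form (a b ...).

Iterating φ from 1 gives 1 → 4 → 3 → 6 → 1; that is the 4-cycle (1 4 3 6).
Continuing from each remaining unvisited element yields (1 4 3 6)(7 8).

(1 4 3 6)(7 8)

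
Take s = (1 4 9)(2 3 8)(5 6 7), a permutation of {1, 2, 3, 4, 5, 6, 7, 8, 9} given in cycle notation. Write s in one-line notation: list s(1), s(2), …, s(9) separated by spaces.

Image by image: 1↦4, 2↦3, 3↦8, 4↦9, 5↦6, 6↦7, 7↦5, 8↦2, 9↦1.
Listing these in domain order gives 4 3 8 9 6 7 5 2 1.

4 3 8 9 6 7 5 2 1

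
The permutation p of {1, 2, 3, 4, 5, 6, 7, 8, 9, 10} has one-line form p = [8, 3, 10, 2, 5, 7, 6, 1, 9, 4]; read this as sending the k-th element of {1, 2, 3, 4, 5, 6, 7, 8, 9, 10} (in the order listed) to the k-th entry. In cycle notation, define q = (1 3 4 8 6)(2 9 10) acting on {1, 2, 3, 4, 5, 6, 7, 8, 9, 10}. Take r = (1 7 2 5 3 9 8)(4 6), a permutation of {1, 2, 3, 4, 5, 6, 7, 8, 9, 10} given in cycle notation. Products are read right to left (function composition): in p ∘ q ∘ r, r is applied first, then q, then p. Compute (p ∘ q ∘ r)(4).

8

Chase 4: r(4) = 6; q(6) = 1; p(1) = 8. Hence (p ∘ q ∘ r)(4) = 8.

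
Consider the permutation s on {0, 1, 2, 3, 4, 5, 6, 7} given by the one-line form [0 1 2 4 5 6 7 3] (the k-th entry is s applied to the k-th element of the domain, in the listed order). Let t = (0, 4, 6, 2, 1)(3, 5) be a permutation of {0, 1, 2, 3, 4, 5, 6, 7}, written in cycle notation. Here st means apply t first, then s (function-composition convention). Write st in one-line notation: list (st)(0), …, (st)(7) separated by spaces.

5 0 1 6 7 4 2 3

For each element, apply t then s: 0 → 4 → 5; 1 → 0 → 0; 2 → 1 → 1; 3 → 5 → 6; 4 → 6 → 7; 5 → 3 → 4; 6 → 2 → 2; 7 → 7 → 3.
So st in one-line form is 5 0 1 6 7 4 2 3.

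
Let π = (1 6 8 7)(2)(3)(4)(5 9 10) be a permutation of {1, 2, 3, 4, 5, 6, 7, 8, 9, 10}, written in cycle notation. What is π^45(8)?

7

8 lies in the 4-cycle (1 6 8 7).
Since the cycle has length 4, π^45 acts on it the same as π^1 (45 mod 4 = 1).
Advancing 1 step from 8: 8 → 7.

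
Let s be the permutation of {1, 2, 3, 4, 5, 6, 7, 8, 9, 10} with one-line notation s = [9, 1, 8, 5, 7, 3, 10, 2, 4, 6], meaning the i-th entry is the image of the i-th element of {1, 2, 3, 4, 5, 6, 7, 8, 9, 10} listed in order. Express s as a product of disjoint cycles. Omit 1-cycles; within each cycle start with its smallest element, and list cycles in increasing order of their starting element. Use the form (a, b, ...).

(1, 9, 4, 5, 7, 10, 6, 3, 8, 2)

Iterating s from 1 gives 1 → 9 → 4 → 5 → 7 → 10 → 6 → 3 → 8 → 2 → 1; that is the 10-cycle (1, 9, 4, 5, 7, 10, 6, 3, 8, 2).
Continuing from each remaining unvisited element yields (1, 9, 4, 5, 7, 10, 6, 3, 8, 2).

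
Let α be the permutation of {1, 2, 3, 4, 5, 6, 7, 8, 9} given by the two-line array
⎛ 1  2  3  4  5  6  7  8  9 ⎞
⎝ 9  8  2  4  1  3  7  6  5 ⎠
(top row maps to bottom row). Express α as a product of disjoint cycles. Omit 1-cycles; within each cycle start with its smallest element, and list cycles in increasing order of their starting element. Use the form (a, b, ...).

(1, 9, 5)(2, 8, 6, 3)

From 1: 1 → 9 → 5 → 1, closing the cycle (1, 9, 5).
Repeating from the next unused element and collecting all non-trivial cycles gives (1, 9, 5)(2, 8, 6, 3).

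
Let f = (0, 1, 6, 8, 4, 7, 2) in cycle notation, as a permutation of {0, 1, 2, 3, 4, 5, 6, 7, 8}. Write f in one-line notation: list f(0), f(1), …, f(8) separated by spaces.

Each element maps to the next entry in its cycle (wrapping to the front): 0→1, 1→6, 2→0, 3→3, 4→7, 5→5, 6→8, 7→2, 8→4.
Listing these in domain order gives 1 6 0 3 7 5 8 2 4.

1 6 0 3 7 5 8 2 4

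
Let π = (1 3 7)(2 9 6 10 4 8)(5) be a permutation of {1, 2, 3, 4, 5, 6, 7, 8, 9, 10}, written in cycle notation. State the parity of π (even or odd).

odd

The cycle lengths are 6, 3, 1.
A cycle of length ℓ contributes ℓ−1 transpositions, so π is a product of 5 + 2 = 7 transpositions — odd.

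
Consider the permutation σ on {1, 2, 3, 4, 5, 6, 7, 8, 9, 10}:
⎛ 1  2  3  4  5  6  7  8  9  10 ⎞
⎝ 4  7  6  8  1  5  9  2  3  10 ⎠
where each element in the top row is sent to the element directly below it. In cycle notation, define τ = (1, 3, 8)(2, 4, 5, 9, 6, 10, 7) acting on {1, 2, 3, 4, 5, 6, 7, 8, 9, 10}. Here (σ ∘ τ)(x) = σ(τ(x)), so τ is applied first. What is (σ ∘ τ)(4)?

(σ ∘ τ)(4) = σ(τ(4)). τ(4) = 5, then σ(5) = 1. So (σ ∘ τ)(4) = 1.

1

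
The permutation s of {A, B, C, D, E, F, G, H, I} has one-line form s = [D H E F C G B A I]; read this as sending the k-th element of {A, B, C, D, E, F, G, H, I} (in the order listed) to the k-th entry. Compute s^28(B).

F

Tracing B → H → … returns to B after 6 steps, so B lies in a 6-cycle (A, D, F, G, B, H).
Since the cycle has length 6, s^28 acts on it the same as s^4 (28 mod 6 = 4).
Stepping 4 places around the cycle: B → H → A → D → F.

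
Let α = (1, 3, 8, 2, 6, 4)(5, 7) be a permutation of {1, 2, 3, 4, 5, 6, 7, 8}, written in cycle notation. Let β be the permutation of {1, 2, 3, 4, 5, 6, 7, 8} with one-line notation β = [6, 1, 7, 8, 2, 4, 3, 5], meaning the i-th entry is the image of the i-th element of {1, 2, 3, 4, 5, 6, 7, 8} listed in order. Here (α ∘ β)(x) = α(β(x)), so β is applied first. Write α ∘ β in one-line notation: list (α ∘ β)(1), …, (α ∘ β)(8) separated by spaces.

4 3 5 2 6 1 8 7

(α ∘ β)(x) = α(β(x)). Computing each image: α(β(1)) = α(6) = 4, α(β(2)) = α(1) = 3, α(β(3)) = α(7) = 5, α(β(4)) = α(8) = 2, α(β(5)) = α(2) = 6, α(β(6)) = α(4) = 1, α(β(7)) = α(3) = 8, α(β(8)) = α(5) = 7.
Hence α ∘ β = [4 3 5 2 6 1 8 7].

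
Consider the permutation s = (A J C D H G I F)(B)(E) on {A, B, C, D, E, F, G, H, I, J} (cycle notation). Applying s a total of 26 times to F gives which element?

F lies in the 8-cycle (A J C D H G I F).
Powers repeat with period 8 on this cycle, and 26 mod 8 = 2, so s^26(F) = s^2(F).
Advancing 2 steps from F: F → A → J.

J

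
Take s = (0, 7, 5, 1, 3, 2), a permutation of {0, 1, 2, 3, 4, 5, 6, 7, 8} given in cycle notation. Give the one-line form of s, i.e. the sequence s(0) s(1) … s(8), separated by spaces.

Each element maps to the next entry in its cycle (wrapping to the front): 0↦7, 1↦3, 2↦0, 3↦2, 4↦4, 5↦1, 6↦6, 7↦5, 8↦8.
Listing these in domain order gives 7 3 0 2 4 1 6 5 8.

7 3 0 2 4 1 6 5 8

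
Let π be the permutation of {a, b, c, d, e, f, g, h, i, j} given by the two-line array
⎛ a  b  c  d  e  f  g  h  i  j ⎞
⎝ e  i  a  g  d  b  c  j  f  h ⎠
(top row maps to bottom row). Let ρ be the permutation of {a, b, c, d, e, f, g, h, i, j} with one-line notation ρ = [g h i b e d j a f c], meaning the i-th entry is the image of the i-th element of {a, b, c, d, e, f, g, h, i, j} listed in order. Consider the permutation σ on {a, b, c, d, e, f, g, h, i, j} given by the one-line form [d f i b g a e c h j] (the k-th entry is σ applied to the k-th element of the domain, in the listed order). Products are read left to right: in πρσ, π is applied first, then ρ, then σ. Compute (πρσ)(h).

i

Chase h: π(h) = j; ρ(j) = c; σ(c) = i. Hence (πρσ)(h) = i.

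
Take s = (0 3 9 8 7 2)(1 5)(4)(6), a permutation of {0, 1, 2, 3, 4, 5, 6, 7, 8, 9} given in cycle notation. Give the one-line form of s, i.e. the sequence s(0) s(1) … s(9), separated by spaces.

3 5 0 9 4 1 6 2 7 8

Reading each image from the cycles: 0→3, 1→5, 2→0, 3→9, 4→4, 5→1, 6→6, 7→2, 8→7, 9→8.
So the one-line form is 3 5 0 9 4 1 6 2 7 8.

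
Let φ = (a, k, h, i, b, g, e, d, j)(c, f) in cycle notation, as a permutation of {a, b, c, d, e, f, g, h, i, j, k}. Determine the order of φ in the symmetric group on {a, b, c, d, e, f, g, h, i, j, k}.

The cycle type of φ is (9, 2).
Since disjoint cycles commute, ord(φ) = lcm(9, 2) = 18.

18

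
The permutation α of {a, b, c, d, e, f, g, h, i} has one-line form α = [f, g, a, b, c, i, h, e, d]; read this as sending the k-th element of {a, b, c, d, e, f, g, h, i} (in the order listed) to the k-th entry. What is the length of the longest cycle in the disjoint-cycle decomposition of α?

Decomposing into disjoint cycles gives (a, f, i, d, b, g, h, e, c); the longest has length 9.

9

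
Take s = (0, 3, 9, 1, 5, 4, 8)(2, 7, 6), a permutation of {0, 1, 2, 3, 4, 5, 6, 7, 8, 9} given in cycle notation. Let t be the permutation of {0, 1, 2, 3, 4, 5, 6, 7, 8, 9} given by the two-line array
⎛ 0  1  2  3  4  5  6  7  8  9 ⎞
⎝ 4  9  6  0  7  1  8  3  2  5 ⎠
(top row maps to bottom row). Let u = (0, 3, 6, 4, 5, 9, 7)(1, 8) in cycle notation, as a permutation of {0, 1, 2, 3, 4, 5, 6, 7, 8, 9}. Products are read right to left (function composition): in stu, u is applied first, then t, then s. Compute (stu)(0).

3

(stu)(0) = s(t(u(0))). u(0) = 3, then t(3) = 0, then s(0) = 3, so the result is 3.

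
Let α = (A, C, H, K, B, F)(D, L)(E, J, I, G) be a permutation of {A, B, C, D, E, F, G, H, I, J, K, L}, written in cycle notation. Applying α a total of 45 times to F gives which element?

F lies in the 6-cycle (A, C, H, K, B, F).
On a 6-cycle, α^6 is the identity, so α^45 = α^3 there (45 ≡ 3 mod 6).
Stepping 3 places around the cycle: F → A → C → H.

H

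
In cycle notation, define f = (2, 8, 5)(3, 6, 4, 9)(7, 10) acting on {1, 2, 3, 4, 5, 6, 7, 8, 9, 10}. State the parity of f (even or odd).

even

The cycle lengths are 4, 3, 2, 1.
A cycle is odd iff its length is even; f has 2 even-length cycles, so sgn(f) = (−1)^2 and f is even.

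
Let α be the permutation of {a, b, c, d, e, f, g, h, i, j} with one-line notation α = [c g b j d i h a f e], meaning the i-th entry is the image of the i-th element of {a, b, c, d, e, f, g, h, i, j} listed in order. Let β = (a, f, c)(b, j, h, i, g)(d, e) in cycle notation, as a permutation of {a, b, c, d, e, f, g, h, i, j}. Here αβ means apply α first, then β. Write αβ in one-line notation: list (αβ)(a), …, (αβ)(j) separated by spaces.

a b j h e g i f c d

For each element, apply α then β: a → c → a; b → g → b; c → b → j; d → j → h; e → d → e; f → i → g; g → h → i; h → a → f; i → f → c; j → e → d.
Collecting the images, αβ = [a b j h e g i f c d].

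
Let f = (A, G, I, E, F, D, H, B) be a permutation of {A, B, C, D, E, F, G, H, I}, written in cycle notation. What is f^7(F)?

E

F lies in the 8-cycle (A, G, I, E, F, D, H, B).
Advancing 7 steps from F: F → D → H → B → A → G → I → E.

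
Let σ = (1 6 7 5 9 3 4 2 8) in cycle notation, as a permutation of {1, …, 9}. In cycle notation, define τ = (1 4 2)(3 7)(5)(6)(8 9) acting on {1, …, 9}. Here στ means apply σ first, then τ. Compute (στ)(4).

First apply σ: σ(4) = 2, then τ(2) = 1. Thus (στ)(4) = 1.

1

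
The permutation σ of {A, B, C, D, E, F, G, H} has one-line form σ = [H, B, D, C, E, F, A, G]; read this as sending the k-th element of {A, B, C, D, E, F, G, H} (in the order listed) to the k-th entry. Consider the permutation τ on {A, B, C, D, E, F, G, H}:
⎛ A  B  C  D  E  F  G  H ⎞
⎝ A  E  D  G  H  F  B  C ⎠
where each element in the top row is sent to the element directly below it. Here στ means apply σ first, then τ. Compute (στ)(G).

A

σ(G) = A, then τ(A) = A; composing gives (στ)(G) = A.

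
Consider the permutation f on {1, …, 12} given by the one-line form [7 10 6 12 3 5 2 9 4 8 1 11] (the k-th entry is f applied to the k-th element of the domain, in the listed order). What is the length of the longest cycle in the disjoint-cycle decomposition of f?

Decomposing into disjoint cycles gives (1, 7, 2, 10, 8, 9, 4, 12, 11)(3, 6, 5); the longest has length 9.

9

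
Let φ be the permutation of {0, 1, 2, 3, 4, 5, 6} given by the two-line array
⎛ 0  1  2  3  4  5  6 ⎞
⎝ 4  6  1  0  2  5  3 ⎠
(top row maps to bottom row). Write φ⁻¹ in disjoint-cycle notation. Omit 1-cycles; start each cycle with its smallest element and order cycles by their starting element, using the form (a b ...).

(0 3 6 1 2 4)

The cycle decomposition of φ is (0 4 2 1 6 3).
Reversing each cycle (and rotating so the smallest element leads) gives φ⁻¹ = (0 3 6 1 2 4).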